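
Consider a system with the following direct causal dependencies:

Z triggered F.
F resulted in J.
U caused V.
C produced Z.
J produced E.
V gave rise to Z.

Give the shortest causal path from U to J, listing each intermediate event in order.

U → V → Z → F → J

U → V
V → Z
Z → F
F → J
Length: 4 steps.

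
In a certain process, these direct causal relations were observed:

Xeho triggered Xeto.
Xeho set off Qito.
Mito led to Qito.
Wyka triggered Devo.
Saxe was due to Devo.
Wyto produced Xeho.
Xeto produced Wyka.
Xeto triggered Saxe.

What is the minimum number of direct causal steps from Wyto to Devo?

Shortest chain: Wyto → Xeho → Xeto → Wyka → Devo.

4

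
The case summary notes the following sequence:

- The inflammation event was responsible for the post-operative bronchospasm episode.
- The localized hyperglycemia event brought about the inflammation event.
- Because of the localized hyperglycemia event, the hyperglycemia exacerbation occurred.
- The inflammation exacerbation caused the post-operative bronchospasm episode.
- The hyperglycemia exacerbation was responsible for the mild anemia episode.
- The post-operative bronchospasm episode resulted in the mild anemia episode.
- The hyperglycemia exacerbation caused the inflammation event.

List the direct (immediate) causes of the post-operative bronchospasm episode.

Upstream contributors include the localized hyperglycemia event, the hyperglycemia exacerbation, but only the inflammation event, the inflammation exacerbation feed directly into the post-operative bronchospasm episode.

the inflammation event, the inflammation exacerbation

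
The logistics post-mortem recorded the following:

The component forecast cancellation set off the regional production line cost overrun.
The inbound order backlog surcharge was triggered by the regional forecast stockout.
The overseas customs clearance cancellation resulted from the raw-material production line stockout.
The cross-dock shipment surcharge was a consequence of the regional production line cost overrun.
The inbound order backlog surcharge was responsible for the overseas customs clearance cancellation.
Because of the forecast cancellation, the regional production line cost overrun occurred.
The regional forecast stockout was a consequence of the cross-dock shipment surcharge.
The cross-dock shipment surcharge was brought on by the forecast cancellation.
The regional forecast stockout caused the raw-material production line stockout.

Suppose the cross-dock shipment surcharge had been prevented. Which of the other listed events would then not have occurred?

the inbound order backlog surcharge, the overseas customs clearance cancellation, the raw-material production line stockout, the regional forecast stockout

Downstream of the cross-dock shipment surcharge: the regional forecast stockout, the inbound order backlog surcharge, the raw-material production line stockout, the overseas customs clearance cancellation.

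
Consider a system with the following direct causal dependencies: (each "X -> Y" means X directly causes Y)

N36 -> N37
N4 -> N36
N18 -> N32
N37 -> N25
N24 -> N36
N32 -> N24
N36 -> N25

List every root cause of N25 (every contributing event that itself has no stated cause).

Tracing upstream from N25: N25 ← N36 ← N24 ← N32 ← N18.
A separate upstream branch: N25 ← N36 ← N4.
Each of those chain origins has no stated cause.

N18, N4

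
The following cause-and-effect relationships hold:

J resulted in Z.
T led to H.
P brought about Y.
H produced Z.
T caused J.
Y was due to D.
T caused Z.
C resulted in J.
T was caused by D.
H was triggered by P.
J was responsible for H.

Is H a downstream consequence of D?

Yes

There is a causal chain: D → T → H.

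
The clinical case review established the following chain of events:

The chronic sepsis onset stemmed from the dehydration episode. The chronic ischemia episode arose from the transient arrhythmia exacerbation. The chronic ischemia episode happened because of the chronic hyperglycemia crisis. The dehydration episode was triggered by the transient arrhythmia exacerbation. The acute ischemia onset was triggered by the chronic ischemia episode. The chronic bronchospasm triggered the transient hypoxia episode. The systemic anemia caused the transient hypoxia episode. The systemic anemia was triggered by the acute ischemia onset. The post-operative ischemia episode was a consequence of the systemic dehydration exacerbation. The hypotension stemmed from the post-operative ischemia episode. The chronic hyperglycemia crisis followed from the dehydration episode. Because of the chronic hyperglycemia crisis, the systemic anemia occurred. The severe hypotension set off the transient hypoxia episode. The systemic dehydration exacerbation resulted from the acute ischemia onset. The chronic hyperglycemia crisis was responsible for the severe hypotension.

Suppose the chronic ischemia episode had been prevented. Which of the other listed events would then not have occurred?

Downstream of the chronic ischemia episode: the acute ischemia onset, the systemic anemia, the systemic dehydration exacerbation, the post-operative ischemia episode, the hypotension, the transient hypoxia episode.
Of those, still caused via another path: the systemic anemia, the transient hypoxia episode.
The remainder have no surviving cause.

the acute ischemia onset, the hypotension, the post-operative ischemia episode, the systemic dehydration exacerbation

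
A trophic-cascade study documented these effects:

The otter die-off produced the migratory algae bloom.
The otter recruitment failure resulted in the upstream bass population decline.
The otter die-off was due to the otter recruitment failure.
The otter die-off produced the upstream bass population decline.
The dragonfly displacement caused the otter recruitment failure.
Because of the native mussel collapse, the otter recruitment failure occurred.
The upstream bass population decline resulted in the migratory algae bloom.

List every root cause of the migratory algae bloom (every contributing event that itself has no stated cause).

Tracing upstream from the migratory algae bloom: the migratory algae bloom ← the otter die-off ← the otter recruitment failure ← the native mussel collapse.
A separate upstream branch: the migratory algae bloom ← the otter die-off ← the otter recruitment failure ← the dragonfly displacement.
Each of those chain origins has no stated cause.

the dragonfly displacement, the native mussel collapse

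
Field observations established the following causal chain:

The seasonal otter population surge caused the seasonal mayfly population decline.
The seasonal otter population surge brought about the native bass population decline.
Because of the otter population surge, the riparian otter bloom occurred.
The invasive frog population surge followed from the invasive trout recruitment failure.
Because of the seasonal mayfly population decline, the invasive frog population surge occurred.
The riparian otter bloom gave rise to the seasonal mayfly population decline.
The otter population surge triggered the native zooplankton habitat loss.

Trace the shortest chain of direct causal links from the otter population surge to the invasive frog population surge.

the otter population surge → the riparian otter bloom → the seasonal mayfly population decline → the invasive frog population surge

the otter population surge → the riparian otter bloom
the riparian otter bloom → the seasonal mayfly population decline
the seasonal mayfly population decline → the invasive frog population surge
Length: 3 steps.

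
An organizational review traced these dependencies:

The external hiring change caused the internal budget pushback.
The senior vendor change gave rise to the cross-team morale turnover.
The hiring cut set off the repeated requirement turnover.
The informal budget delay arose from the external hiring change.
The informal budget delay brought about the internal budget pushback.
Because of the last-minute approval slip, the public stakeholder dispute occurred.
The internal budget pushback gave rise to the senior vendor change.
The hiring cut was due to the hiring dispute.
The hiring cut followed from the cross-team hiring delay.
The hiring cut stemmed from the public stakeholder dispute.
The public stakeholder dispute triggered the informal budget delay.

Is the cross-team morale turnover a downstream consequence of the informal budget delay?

There is a causal chain: the informal budget delay → the internal budget pushback → the senior vendor change → the cross-team morale turnover.

Yes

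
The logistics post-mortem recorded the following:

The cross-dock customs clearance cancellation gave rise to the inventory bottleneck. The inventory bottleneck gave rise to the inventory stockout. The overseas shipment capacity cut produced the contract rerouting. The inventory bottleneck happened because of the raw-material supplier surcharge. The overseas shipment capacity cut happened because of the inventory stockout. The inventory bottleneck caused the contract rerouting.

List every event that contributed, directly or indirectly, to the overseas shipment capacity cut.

Immediate cause of the overseas shipment capacity cut: the inventory stockout.
Further upstream: the cross-dock customs clearance cancellation, the inventory bottleneck, the raw-material supplier surcharge.

the cross-dock customs clearance cancellation, the inventory bottleneck, the inventory stockout, the raw-material supplier surcharge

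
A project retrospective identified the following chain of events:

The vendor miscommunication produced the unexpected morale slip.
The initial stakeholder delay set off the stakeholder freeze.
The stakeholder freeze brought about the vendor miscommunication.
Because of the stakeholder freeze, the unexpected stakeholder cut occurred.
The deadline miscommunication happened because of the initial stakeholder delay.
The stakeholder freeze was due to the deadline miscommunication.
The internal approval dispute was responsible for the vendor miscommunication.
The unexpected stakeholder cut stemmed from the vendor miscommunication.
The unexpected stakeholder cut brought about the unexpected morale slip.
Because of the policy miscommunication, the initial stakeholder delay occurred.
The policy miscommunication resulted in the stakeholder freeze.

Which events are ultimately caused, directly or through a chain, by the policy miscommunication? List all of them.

the deadline miscommunication, the initial stakeholder delay, the stakeholder freeze, the unexpected morale slip, the unexpected stakeholder cut, the vendor miscommunication

Direct effects: the initial stakeholder delay, the stakeholder freeze.
2 steps out: the deadline miscommunication, the vendor miscommunication, the unexpected stakeholder cut.
3 steps out: the unexpected morale slip.
Not reachable from it: the internal approval dispute.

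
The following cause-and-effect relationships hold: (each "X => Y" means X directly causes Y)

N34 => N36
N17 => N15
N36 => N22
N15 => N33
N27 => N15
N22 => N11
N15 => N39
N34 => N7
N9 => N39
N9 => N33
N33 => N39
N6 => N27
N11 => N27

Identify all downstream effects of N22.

Direct effects: N11.
2 steps out: N27.
3 steps out: N15.
4 steps out: N33, N39.
Not reachable from it: N34, N7, N6, N36, N17, N9.

N11, N15, N27, N33, N39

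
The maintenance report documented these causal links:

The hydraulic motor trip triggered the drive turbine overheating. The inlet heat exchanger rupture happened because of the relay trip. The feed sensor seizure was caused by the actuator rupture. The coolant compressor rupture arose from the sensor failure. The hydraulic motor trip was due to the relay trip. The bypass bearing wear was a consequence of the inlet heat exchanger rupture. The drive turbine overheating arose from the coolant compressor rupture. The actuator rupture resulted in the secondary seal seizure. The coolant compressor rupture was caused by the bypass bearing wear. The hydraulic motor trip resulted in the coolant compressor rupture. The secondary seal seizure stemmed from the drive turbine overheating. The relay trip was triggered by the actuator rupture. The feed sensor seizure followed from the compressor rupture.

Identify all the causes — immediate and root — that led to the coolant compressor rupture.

Immediate causes of the coolant compressor rupture: the hydraulic motor trip, the bypass bearing wear, the sensor failure.
Further upstream: the actuator rupture, the relay trip, the inlet heat exchanger rupture.

the actuator rupture, the bypass bearing wear, the hydraulic motor trip, the inlet heat exchanger rupture, the relay trip, the sensor failure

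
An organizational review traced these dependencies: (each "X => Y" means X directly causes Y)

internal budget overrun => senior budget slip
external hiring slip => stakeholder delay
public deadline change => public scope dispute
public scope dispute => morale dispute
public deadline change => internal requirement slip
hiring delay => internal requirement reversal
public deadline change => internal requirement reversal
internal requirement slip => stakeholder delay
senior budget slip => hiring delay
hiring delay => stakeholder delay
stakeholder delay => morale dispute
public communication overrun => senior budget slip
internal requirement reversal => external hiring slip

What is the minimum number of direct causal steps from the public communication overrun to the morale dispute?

Shortest chain: the public communication overrun → the senior budget slip → the hiring delay → the stakeholder delay → the morale dispute.

4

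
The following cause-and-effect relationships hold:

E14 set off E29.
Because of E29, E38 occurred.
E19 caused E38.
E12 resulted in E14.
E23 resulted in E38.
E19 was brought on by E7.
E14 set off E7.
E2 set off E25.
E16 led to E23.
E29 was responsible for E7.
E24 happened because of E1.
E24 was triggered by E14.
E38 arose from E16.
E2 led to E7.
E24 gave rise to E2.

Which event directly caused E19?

Upstream contributors include E12, E14, E1, E29, E24, E2, but only E7 feeds directly into E19.

E7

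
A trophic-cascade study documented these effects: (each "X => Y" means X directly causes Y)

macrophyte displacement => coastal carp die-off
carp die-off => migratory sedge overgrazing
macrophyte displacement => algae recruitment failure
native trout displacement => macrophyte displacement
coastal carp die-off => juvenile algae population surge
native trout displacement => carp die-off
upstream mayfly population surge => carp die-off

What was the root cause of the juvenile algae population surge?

Tracing upstream from the juvenile algae population surge: the juvenile algae population surge ← the coastal carp die-off ← the macrophyte displacement ← the native trout displacement.
The native trout displacement has no stated cause, so it is the root.

the native trout displacement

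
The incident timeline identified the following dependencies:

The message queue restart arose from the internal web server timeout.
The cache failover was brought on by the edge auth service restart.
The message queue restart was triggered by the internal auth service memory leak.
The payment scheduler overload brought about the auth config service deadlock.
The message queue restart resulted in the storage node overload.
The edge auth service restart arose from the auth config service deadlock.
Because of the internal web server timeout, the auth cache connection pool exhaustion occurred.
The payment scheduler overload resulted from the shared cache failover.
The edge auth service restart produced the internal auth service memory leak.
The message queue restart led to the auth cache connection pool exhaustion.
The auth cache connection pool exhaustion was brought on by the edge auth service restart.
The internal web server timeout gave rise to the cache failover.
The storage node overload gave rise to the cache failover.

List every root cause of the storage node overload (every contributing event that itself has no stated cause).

Tracing upstream from the storage node overload: the storage node overload ← the message queue restart ← the internal auth service memory leak ← the edge auth service restart ← the auth config service deadlock ← the payment scheduler overload ← the shared cache failover.
A separate upstream branch: the storage node overload ← the message queue restart ← the internal web server timeout.
Each of those chain origins has no stated cause.

the internal web server timeout, the shared cache failover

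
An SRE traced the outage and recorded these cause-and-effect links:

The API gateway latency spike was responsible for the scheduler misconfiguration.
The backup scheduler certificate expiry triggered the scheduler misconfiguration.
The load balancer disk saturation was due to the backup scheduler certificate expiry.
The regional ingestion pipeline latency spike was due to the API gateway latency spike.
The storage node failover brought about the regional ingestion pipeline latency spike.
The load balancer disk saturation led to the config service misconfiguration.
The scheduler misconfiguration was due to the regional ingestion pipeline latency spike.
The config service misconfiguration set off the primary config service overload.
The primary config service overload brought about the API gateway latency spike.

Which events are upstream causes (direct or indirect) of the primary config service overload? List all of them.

Immediate cause of the primary config service overload: the config service misconfiguration.
Further upstream: the backup scheduler certificate expiry, the load balancer disk saturation.

the backup scheduler certificate expiry, the config service misconfiguration, the load balancer disk saturation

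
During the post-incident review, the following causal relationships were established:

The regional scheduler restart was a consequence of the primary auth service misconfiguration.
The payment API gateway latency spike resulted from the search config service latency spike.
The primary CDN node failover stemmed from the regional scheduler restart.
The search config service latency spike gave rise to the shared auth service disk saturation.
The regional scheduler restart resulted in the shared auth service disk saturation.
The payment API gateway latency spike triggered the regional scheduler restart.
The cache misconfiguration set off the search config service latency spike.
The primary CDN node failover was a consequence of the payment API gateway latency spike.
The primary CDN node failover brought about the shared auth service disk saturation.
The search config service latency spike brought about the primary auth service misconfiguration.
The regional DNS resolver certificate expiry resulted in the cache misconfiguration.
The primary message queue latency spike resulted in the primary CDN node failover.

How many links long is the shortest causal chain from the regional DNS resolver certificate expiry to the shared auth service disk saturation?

Shortest chain: the regional DNS resolver certificate expiry → the cache misconfiguration → the search config service latency spike → the shared auth service disk saturation.

3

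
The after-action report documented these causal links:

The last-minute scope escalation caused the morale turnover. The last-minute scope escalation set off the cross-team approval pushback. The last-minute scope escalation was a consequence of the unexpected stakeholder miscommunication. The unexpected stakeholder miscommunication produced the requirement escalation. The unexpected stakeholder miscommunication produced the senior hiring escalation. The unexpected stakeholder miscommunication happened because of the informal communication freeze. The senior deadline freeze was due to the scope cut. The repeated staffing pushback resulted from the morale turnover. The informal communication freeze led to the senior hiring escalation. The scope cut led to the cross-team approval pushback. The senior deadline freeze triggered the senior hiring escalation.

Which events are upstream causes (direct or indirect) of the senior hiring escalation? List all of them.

the informal communication freeze, the scope cut, the senior deadline freeze, the unexpected stakeholder miscommunication

Immediate causes of the senior hiring escalation: the informal communication freeze, the unexpected stakeholder miscommunication, the senior deadline freeze.
Further upstream: the scope cut.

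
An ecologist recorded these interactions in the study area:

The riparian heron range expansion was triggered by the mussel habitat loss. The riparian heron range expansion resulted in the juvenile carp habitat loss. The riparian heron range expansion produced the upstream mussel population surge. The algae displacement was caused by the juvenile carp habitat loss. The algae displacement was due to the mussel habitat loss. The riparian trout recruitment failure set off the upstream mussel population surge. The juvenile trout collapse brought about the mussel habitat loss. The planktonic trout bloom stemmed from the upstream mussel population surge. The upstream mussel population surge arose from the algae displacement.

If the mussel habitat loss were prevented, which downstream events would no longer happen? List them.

the algae displacement, the juvenile carp habitat loss, the riparian heron range expansion

Downstream of the mussel habitat loss: the riparian heron range expansion, the juvenile carp habitat loss, the algae displacement, the upstream mussel population surge, the planktonic trout bloom.
Of those, still caused via another path: the upstream mussel population surge, the planktonic trout bloom.
The remainder have no surviving cause.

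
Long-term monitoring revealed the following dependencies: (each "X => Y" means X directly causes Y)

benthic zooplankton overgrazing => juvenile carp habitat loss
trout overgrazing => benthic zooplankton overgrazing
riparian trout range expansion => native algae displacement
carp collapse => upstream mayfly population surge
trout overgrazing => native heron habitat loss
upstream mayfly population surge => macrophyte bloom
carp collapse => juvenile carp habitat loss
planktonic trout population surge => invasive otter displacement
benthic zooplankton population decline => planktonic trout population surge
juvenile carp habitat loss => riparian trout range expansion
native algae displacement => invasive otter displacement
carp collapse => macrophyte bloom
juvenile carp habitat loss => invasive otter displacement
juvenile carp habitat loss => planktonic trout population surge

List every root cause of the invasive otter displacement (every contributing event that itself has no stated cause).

the benthic zooplankton population decline, the carp collapse, the trout overgrazing

Tracing upstream from the invasive otter displacement: the invasive otter displacement ← the juvenile carp habitat loss ← the benthic zooplankton overgrazing ← the trout overgrazing.
A separate upstream branch: the invasive otter displacement ← the juvenile carp habitat loss ← the carp collapse.
A separate upstream branch: the invasive otter displacement ← the planktonic trout population surge ← the benthic zooplankton population decline.
Each of those chain origins has no stated cause.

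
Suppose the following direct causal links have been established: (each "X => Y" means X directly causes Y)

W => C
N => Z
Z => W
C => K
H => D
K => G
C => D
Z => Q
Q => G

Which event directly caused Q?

Upstream contributors include N, but only Z feeds directly into Q.

Z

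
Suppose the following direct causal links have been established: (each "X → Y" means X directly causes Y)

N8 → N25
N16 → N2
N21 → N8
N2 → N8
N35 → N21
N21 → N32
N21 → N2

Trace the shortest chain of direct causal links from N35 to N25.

N35 → N21 → N8 → N25

N35 → N21
N21 → N8
N8 → N25
Length: 3 steps.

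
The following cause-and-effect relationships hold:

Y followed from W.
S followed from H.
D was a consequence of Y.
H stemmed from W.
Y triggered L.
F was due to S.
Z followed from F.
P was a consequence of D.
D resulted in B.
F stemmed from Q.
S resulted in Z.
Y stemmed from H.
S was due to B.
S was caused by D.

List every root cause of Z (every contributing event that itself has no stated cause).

Tracing upstream from Z: Z ← S ← H ← W.
A separate upstream branch: Z ← F ← Q.
Each of those chain origins has no stated cause.

Q, W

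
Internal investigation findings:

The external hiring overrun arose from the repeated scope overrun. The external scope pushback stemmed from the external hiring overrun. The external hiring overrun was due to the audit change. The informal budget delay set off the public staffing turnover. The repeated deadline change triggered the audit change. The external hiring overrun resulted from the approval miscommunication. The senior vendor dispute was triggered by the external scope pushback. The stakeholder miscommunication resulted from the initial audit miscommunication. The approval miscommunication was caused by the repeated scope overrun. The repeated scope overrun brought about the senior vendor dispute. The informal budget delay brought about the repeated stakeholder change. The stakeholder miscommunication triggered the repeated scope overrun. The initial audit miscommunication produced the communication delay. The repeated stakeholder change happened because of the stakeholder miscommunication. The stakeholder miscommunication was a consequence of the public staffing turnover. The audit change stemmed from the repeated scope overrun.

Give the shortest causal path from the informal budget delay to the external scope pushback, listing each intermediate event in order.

the informal budget delay → the public staffing turnover
the public staffing turnover → the stakeholder miscommunication
the stakeholder miscommunication → the repeated scope overrun
the repeated scope overrun → the external hiring overrun
the external hiring overrun → the external scope pushback
Length: 5 steps.

the informal budget delay → the public staffing turnover → the stakeholder miscommunication → the repeated scope overrun → the external hiring overrun → the external scope pushback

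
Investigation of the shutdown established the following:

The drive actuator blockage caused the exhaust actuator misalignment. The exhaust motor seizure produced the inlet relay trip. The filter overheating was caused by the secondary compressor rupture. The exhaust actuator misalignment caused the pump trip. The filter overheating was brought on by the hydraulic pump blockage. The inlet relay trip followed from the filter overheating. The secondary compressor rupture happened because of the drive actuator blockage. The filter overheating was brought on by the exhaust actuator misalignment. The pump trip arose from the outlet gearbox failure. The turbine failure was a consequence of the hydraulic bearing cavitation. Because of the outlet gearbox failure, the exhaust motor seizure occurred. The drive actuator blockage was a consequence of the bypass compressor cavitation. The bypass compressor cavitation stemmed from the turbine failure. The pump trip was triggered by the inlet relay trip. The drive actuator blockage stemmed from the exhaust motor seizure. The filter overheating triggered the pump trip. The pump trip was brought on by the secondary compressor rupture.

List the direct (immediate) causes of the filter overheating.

the exhaust actuator misalignment, the hydraulic pump blockage, the secondary compressor rupture

Upstream contributors include the outlet gearbox failure, the hydraulic bearing cavitation, the turbine failure, the exhaust motor seizure, the bypass compressor cavitation, the drive actuator blockage, but only the exhaust actuator misalignment, the hydraulic pump blockage, the secondary compressor rupture feed directly into the filter overheating.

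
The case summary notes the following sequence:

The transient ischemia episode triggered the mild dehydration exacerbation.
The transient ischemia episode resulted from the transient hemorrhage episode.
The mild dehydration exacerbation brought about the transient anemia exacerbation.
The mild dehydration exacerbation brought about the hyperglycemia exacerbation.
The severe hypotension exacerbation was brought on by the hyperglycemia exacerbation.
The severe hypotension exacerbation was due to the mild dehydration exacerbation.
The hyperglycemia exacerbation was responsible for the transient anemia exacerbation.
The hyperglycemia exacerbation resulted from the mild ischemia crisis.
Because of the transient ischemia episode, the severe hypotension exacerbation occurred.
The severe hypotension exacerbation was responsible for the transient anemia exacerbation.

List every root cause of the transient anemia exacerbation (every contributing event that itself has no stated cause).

Tracing upstream from the transient anemia exacerbation: the transient anemia exacerbation ← the hyperglycemia exacerbation ← the mild ischemia crisis.
A separate upstream branch: the transient anemia exacerbation ← the mild dehydration exacerbation ← the transient ischemia episode ← the transient hemorrhage episode.
Each of those chain origins has no stated cause.

the mild ischemia crisis, the transient hemorrhage episode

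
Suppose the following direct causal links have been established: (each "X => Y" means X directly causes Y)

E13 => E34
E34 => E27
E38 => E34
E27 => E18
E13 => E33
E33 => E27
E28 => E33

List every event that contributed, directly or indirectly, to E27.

Immediate causes of E27: E34, E33.
Further upstream: E13, E38, E28.

E13, E28, E33, E34, E38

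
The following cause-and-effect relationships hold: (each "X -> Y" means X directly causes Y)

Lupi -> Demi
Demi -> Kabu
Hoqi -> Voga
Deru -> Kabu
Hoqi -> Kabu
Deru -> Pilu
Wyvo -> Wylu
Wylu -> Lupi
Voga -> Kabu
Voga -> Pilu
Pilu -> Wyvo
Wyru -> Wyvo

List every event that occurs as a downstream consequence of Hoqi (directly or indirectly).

Demi, Kabu, Lupi, Pilu, Voga, Wylu, Wyvo

Direct effects: Voga, Kabu.
2 steps out: Pilu.
3 steps out: Wyvo.
4 steps out: Wylu.
5 steps out: Lupi.
6 steps out: Demi.
Not reachable from it: Wyru, Deru.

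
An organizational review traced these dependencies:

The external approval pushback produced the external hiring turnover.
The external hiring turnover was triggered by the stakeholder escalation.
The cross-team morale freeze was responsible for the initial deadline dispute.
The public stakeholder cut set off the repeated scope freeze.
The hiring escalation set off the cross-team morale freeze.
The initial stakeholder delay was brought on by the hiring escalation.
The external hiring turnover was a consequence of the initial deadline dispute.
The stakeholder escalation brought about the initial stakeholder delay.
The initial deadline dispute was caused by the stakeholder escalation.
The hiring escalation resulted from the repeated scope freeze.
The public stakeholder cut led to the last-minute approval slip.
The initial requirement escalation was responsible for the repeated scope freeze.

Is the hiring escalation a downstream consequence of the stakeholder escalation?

No

The stakeholder escalation leads to the initial deadline dispute, the external hiring turnover, the initial stakeholder delay; the hiring escalation is not among them.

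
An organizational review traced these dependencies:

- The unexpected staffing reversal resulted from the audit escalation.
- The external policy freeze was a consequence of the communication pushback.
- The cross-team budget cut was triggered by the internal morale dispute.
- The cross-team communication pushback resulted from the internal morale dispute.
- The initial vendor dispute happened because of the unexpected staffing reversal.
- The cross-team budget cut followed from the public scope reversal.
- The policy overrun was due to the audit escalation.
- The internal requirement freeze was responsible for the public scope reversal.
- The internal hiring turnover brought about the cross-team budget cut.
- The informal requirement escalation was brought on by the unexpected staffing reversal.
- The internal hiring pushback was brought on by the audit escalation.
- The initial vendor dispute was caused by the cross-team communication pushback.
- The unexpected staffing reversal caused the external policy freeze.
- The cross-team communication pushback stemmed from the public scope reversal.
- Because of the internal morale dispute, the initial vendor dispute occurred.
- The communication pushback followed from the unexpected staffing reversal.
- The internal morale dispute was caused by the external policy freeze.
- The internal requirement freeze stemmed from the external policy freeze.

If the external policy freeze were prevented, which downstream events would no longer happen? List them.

the cross-team communication pushback, the internal morale dispute, the internal requirement freeze, the public scope reversal

Downstream of the external policy freeze: the internal morale dispute, the internal requirement freeze, the public scope reversal, the cross-team budget cut, the cross-team communication pushback, the initial vendor dispute.
Of those, still caused via another path: the cross-team budget cut, the initial vendor dispute.
The remainder have no surviving cause.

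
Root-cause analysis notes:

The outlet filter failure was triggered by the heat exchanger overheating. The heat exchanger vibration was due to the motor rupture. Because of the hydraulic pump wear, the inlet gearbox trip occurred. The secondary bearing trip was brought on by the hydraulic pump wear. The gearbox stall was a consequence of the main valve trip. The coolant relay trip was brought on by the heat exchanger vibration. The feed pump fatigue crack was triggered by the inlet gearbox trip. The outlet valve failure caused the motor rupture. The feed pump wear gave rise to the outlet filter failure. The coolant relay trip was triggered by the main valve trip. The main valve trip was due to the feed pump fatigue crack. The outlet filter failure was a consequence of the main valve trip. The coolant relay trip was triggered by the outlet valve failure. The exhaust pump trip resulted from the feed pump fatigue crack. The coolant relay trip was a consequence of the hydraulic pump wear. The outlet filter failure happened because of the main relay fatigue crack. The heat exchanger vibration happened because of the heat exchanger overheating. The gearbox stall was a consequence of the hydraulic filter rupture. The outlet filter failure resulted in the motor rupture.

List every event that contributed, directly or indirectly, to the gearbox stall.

Immediate causes of the gearbox stall: the hydraulic filter rupture, the main valve trip.
Further upstream: the hydraulic pump wear, the inlet gearbox trip, the feed pump fatigue crack.

the feed pump fatigue crack, the hydraulic filter rupture, the hydraulic pump wear, the inlet gearbox trip, the main valve trip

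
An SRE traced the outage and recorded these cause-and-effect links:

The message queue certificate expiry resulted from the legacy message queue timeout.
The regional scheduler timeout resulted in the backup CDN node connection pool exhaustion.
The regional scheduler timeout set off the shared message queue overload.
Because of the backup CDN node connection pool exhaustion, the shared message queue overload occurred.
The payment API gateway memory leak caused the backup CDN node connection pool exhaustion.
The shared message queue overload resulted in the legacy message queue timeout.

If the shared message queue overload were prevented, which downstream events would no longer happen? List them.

Downstream of the shared message queue overload: the legacy message queue timeout, the message queue certificate expiry.

the legacy message queue timeout, the message queue certificate expiry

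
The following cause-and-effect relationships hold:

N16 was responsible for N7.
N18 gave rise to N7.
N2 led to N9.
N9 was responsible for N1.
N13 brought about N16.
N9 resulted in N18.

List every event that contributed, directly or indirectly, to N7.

Immediate causes of N7: N18, N16.
Further upstream: N13, N2, N9.

N13, N16, N18, N2, N9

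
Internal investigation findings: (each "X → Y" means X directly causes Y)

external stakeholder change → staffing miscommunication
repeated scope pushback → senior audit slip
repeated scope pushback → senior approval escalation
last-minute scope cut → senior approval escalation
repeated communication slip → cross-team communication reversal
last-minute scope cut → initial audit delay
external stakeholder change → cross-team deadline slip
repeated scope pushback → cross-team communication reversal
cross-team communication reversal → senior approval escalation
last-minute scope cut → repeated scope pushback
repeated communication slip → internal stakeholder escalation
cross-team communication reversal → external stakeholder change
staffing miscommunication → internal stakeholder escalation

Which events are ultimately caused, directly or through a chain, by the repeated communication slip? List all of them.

Direct effects: the cross-team communication reversal, the internal stakeholder escalation.
2 steps out: the external stakeholder change, the senior approval escalation.
3 steps out: the staffing miscommunication, the cross-team deadline slip.
Not reachable from it: the last-minute scope cut, the repeated scope pushback, the senior audit slip, the initial audit delay.

the cross-team communication reversal, the cross-team deadline slip, the external stakeholder change, the internal stakeholder escalation, the senior approval escalation, the staffing miscommunication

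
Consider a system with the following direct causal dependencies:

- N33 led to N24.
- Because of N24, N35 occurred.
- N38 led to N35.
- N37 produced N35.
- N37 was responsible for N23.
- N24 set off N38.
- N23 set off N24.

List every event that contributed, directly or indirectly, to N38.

Immediate cause of N38: N24.
Further upstream: N37, N23, N33.

N23, N24, N33, N37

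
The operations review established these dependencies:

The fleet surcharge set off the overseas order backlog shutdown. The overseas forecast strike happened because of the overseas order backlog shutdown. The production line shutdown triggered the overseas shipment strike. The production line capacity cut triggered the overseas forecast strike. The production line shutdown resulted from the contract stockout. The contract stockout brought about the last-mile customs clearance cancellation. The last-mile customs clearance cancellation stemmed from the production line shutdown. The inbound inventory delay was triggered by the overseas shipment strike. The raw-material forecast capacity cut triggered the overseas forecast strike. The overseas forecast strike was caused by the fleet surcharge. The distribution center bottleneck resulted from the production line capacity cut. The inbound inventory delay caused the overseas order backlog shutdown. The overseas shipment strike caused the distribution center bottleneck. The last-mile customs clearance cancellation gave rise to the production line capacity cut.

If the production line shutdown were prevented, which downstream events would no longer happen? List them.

Downstream of the production line shutdown: the last-mile customs clearance cancellation, the overseas shipment strike, the production line capacity cut, the distribution center bottleneck, the inbound inventory delay, the overseas order backlog shutdown, the overseas forecast strike.
Of those, still caused via another path: the last-mile customs clearance cancellation, the production line capacity cut, the distribution center bottleneck, the overseas order backlog shutdown, the overseas forecast strike.
The remainder have no surviving cause.

the inbound inventory delay, the overseas shipment strike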